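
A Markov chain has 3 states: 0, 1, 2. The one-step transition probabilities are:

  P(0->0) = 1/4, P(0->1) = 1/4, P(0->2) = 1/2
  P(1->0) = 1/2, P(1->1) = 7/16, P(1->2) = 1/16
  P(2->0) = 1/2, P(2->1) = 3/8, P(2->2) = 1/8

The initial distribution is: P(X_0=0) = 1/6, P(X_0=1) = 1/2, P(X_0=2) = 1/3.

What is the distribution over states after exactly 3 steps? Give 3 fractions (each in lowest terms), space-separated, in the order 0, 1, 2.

Answer: 155/384 8557/24576 2033/8192

Derivation:
Propagating the distribution step by step (d_{t+1} = d_t * P):
d_0 = (0=1/6, 1=1/2, 2=1/3)
  d_1[0] = 1/6*1/4 + 1/2*1/2 + 1/3*1/2 = 11/24
  d_1[1] = 1/6*1/4 + 1/2*7/16 + 1/3*3/8 = 37/96
  d_1[2] = 1/6*1/2 + 1/2*1/16 + 1/3*1/8 = 5/32
d_1 = (0=11/24, 1=37/96, 2=5/32)
  d_2[0] = 11/24*1/4 + 37/96*1/2 + 5/32*1/2 = 37/96
  d_2[1] = 11/24*1/4 + 37/96*7/16 + 5/32*3/8 = 175/512
  d_2[2] = 11/24*1/2 + 37/96*1/16 + 5/32*1/8 = 419/1536
d_2 = (0=37/96, 1=175/512, 2=419/1536)
  d_3[0] = 37/96*1/4 + 175/512*1/2 + 419/1536*1/2 = 155/384
  d_3[1] = 37/96*1/4 + 175/512*7/16 + 419/1536*3/8 = 8557/24576
  d_3[2] = 37/96*1/2 + 175/512*1/16 + 419/1536*1/8 = 2033/8192
d_3 = (0=155/384, 1=8557/24576, 2=2033/8192)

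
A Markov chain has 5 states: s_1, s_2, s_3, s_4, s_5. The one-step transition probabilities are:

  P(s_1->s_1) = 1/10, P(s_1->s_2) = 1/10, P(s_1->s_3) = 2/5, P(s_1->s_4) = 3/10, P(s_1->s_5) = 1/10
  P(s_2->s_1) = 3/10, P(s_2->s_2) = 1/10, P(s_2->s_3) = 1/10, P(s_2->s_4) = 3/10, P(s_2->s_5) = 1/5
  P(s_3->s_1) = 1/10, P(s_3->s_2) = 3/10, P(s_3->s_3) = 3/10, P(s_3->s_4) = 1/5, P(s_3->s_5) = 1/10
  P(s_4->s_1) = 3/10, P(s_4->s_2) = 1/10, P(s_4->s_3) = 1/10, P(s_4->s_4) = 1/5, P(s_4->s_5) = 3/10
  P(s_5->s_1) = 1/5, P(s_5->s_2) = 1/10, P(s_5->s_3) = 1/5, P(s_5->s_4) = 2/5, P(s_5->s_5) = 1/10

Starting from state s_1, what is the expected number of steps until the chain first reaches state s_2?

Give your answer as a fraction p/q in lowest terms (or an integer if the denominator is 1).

Answer: 2885/441

Derivation:
Let h_i = expected steps to first reach s_2 from state i.
Boundary: h_s_2 = 0.
First-step equations for the other states:
  h_s_1 = 1 + 1/10*h_s_1 + 1/10*h_s_2 + 2/5*h_s_3 + 3/10*h_s_4 + 1/10*h_s_5
  h_s_3 = 1 + 1/10*h_s_1 + 3/10*h_s_2 + 3/10*h_s_3 + 1/5*h_s_4 + 1/10*h_s_5
  h_s_4 = 1 + 3/10*h_s_1 + 1/10*h_s_2 + 1/10*h_s_3 + 1/5*h_s_4 + 3/10*h_s_5
  h_s_5 = 1 + 1/5*h_s_1 + 1/10*h_s_2 + 1/5*h_s_3 + 2/5*h_s_4 + 1/10*h_s_5

Substituting h_s_2 = 0 and rearranging gives the linear system (I - Q) h = 1:
  [9/10, -2/5, -3/10, -1/10] . (h_s_1, h_s_3, h_s_4, h_s_5) = 1
  [-1/10, 7/10, -1/5, -1/10] . (h_s_1, h_s_3, h_s_4, h_s_5) = 1
  [-3/10, -1/10, 4/5, -3/10] . (h_s_1, h_s_3, h_s_4, h_s_5) = 1
  [-1/5, -1/5, -2/5, 9/10] . (h_s_1, h_s_3, h_s_4, h_s_5) = 1

Solving yields:
  h_s_1 = 2885/441
  h_s_3 = 335/63
  h_s_4 = 3055/441
  h_s_5 = 430/63

Starting state is s_1, so the expected hitting time is h_s_1 = 2885/441.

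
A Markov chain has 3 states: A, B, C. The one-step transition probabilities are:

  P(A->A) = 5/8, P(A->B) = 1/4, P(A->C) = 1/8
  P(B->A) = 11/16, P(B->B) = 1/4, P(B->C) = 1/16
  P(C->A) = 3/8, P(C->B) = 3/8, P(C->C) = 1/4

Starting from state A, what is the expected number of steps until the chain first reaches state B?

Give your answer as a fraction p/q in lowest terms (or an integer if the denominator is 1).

Answer: 56/15

Derivation:
Let h_i = expected steps to first reach B from state i.
Boundary: h_B = 0.
First-step equations for the other states:
  h_A = 1 + 5/8*h_A + 1/4*h_B + 1/8*h_C
  h_C = 1 + 3/8*h_A + 3/8*h_B + 1/4*h_C

Substituting h_B = 0 and rearranging gives the linear system (I - Q) h = 1:
  [3/8, -1/8] . (h_A, h_C) = 1
  [-3/8, 3/4] . (h_A, h_C) = 1

Solving yields:
  h_A = 56/15
  h_C = 16/5

Starting state is A, so the expected hitting time is h_A = 56/15.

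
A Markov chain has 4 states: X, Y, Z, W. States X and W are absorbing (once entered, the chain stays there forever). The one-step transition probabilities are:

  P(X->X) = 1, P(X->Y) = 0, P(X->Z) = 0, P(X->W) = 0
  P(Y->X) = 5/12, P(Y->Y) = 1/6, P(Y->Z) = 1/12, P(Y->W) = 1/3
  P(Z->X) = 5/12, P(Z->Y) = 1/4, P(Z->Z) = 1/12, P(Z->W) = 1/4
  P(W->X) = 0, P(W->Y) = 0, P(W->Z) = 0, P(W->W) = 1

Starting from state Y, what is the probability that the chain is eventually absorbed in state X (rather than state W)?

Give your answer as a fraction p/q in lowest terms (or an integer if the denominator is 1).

Answer: 60/107

Derivation:
Let a_i = P(absorbed in X | start in state i).
Boundary conditions: a_X = 1, a_W = 0.
For each transient state i, a_i = sum_j P(i->j) * a_j:
  a_Y = 5/12*a_X + 1/6*a_Y + 1/12*a_Z + 1/3*a_W
  a_Z = 5/12*a_X + 1/4*a_Y + 1/12*a_Z + 1/4*a_W

Substituting a_X = 1 and a_W = 0, rearrange to (I - Q) a = r where r[i] = P(i -> X):
  [5/6, -1/12] . (a_Y, a_Z) = 5/12
  [-1/4, 11/12] . (a_Y, a_Z) = 5/12

Solving yields:
  a_Y = 60/107
  a_Z = 65/107

Starting state is Y, so the absorption probability is a_Y = 60/107.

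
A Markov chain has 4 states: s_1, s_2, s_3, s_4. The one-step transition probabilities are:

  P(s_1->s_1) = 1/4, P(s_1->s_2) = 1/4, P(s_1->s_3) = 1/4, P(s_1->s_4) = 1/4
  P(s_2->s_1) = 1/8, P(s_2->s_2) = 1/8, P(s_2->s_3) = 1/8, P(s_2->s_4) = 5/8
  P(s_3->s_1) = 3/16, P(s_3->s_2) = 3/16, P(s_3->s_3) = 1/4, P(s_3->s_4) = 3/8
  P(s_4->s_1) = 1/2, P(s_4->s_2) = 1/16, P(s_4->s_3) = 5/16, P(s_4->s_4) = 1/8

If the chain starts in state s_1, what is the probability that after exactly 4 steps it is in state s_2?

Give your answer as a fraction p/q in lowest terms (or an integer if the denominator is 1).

Computing P^4 by repeated multiplication:
P^1 =
  s_1: [1/4, 1/4, 1/4, 1/4]
  s_2: [1/8, 1/8, 1/8, 5/8]
  s_3: [3/16, 3/16, 1/4, 3/8]
  s_4: [1/2, 1/16, 5/16, 1/8]
P^2 =
  s_1: [17/64, 5/32, 15/64, 11/32]
  s_2: [49/128, 7/64, 35/128, 15/64]
  s_3: [39/128, 9/64, 1/4, 39/128]
  s_4: [65/256, 51/256, 1/4, 19/64]
P^3 =
  s_1: [309/1024, 155/1024, 129/512, 151/512]
  s_2: [569/2048, 359/2048, 257/1024, 303/1024]
  s_3: [75/256, 327/2048, 515/2048, 303/1024]
  s_4: [581/2048, 315/2048, 499/2048, 653/2048]
P^4 =
  s_1: [37/128, 1311/8192, 511/2048, 2469/8192]
  s_2: [1173/4096, 2571/16384, 505/2048, 5081/16384]
  s_3: [9447/32768, 5205/32768, 509/2048, 2493/8192]
  s_4: [9675/32768, 319/2048, 8215/32768, 4887/16384]

(P^4)[s_1 -> s_2] = 1311/8192

Answer: 1311/8192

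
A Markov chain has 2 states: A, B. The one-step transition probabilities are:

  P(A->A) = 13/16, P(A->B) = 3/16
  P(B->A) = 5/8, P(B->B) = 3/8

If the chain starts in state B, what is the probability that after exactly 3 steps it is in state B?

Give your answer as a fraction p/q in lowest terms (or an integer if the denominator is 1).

Computing P^3 by repeated multiplication:
P^1 =
  A: [13/16, 3/16]
  B: [5/8, 3/8]
P^2 =
  A: [199/256, 57/256]
  B: [95/128, 33/128]
P^3 =
  A: [3157/4096, 939/4096]
  B: [1565/2048, 483/2048]

(P^3)[B -> B] = 483/2048

Answer: 483/2048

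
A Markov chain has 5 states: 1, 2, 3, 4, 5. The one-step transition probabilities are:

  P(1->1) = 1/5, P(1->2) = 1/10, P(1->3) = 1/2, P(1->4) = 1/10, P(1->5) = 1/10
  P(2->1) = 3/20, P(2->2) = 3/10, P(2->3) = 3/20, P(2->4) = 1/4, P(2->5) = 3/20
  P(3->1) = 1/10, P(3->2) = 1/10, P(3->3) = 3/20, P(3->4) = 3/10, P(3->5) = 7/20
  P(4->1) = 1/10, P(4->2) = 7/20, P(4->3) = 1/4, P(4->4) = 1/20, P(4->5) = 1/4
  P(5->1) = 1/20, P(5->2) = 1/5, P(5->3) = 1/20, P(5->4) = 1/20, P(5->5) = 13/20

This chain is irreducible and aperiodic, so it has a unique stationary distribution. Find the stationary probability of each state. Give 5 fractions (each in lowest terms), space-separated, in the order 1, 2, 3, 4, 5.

The stationary distribution satisfies pi = pi * P, i.e.:
  pi_1 = 1/5*pi_1 + 3/20*pi_2 + 1/10*pi_3 + 1/10*pi_4 + 1/20*pi_5
  pi_2 = 1/10*pi_1 + 3/10*pi_2 + 1/10*pi_3 + 7/20*pi_4 + 1/5*pi_5
  pi_3 = 1/2*pi_1 + 3/20*pi_2 + 3/20*pi_3 + 1/4*pi_4 + 1/20*pi_5
  pi_4 = 1/10*pi_1 + 1/4*pi_2 + 3/10*pi_3 + 1/20*pi_4 + 1/20*pi_5
  pi_5 = 1/10*pi_1 + 3/20*pi_2 + 7/20*pi_3 + 1/4*pi_4 + 13/20*pi_5
with normalization: pi_1 + pi_2 + pi_3 + pi_4 + pi_5 = 1.

Using the first 4 balance equations plus normalization, the linear system A*pi = b is:
  [-4/5, 3/20, 1/10, 1/10, 1/20] . pi = 0
  [1/10, -7/10, 1/10, 7/20, 1/5] . pi = 0
  [1/2, 3/20, -17/20, 1/4, 1/20] . pi = 0
  [1/10, 1/4, 3/10, -19/20, 1/20] . pi = 0
  [1, 1, 1, 1, 1] . pi = 1

Solving yields:
  pi_1 = 1267/12435
  pi_2 = 2687/12435
  pi_3 = 2006/12435
  pi_4 = 1724/12435
  pi_5 = 4751/12435

Verification (pi * P):
  1267/12435*1/5 + 2687/12435*3/20 + 2006/12435*1/10 + 1724/12435*1/10 + 4751/12435*1/20 = 1267/12435 = pi_1  (ok)
  1267/12435*1/10 + 2687/12435*3/10 + 2006/12435*1/10 + 1724/12435*7/20 + 4751/12435*1/5 = 2687/12435 = pi_2  (ok)
  1267/12435*1/2 + 2687/12435*3/20 + 2006/12435*3/20 + 1724/12435*1/4 + 4751/12435*1/20 = 2006/12435 = pi_3  (ok)
  1267/12435*1/10 + 2687/12435*1/4 + 2006/12435*3/10 + 1724/12435*1/20 + 4751/12435*1/20 = 1724/12435 = pi_4  (ok)
  1267/12435*1/10 + 2687/12435*3/20 + 2006/12435*7/20 + 1724/12435*1/4 + 4751/12435*13/20 = 4751/12435 = pi_5  (ok)

Answer: 1267/12435 2687/12435 2006/12435 1724/12435 4751/12435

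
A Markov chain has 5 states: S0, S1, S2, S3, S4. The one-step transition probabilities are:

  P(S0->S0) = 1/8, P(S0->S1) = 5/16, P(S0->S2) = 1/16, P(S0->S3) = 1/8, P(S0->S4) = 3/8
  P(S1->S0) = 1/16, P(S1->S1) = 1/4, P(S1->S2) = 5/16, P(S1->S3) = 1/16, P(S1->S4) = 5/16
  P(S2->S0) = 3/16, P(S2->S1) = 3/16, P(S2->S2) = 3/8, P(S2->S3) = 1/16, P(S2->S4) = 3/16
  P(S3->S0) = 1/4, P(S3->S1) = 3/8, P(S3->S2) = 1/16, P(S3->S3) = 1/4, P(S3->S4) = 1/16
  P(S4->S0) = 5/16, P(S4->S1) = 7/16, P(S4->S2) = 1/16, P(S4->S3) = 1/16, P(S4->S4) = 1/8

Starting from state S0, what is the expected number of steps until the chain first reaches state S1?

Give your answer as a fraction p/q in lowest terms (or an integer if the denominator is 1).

Answer: 24200/8243

Derivation:
Let h_i = expected steps to first reach S1 from state i.
Boundary: h_S1 = 0.
First-step equations for the other states:
  h_S0 = 1 + 1/8*h_S0 + 5/16*h_S1 + 1/16*h_S2 + 1/8*h_S3 + 3/8*h_S4
  h_S2 = 1 + 3/16*h_S0 + 3/16*h_S1 + 3/8*h_S2 + 1/16*h_S3 + 3/16*h_S4
  h_S3 = 1 + 1/4*h_S0 + 3/8*h_S1 + 1/16*h_S2 + 1/4*h_S3 + 1/16*h_S4
  h_S4 = 1 + 5/16*h_S0 + 7/16*h_S1 + 1/16*h_S2 + 1/16*h_S3 + 1/8*h_S4

Substituting h_S1 = 0 and rearranging gives the linear system (I - Q) h = 1:
  [7/8, -1/16, -1/8, -3/8] . (h_S0, h_S2, h_S3, h_S4) = 1
  [-3/16, 5/8, -1/16, -3/16] . (h_S0, h_S2, h_S3, h_S4) = 1
  [-1/4, -1/16, 3/4, -1/16] . (h_S0, h_S2, h_S3, h_S4) = 1
  [-5/16, -1/16, -1/16, 7/8] . (h_S0, h_S2, h_S3, h_S4) = 1

Solving yields:
  h_S0 = 24200/8243
  h_S2 = 29328/8243
  h_S3 = 23320/8243
  h_S4 = 21824/8243

Starting state is S0, so the expected hitting time is h_S0 = 24200/8243.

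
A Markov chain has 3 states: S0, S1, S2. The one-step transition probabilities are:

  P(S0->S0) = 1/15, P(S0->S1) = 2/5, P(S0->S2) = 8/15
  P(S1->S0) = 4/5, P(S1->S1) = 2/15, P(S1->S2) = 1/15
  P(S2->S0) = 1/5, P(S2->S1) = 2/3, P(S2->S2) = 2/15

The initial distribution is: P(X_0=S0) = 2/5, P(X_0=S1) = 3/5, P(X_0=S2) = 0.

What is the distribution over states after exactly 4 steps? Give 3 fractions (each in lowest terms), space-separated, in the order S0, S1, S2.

Answer: 94313/253125 30134/84375 13682/50625

Derivation:
Propagating the distribution step by step (d_{t+1} = d_t * P):
d_0 = (S0=2/5, S1=3/5, S2=0)
  d_1[S0] = 2/5*1/15 + 3/5*4/5 + 0*1/5 = 38/75
  d_1[S1] = 2/5*2/5 + 3/5*2/15 + 0*2/3 = 6/25
  d_1[S2] = 2/5*8/15 + 3/5*1/15 + 0*2/15 = 19/75
d_1 = (S0=38/75, S1=6/25, S2=19/75)
  d_2[S0] = 38/75*1/15 + 6/25*4/5 + 19/75*1/5 = 311/1125
  d_2[S1] = 38/75*2/5 + 6/25*2/15 + 19/75*2/3 = 454/1125
  d_2[S2] = 38/75*8/15 + 6/25*1/15 + 19/75*2/15 = 8/25
d_2 = (S0=311/1125, S1=454/1125, S2=8/25)
  d_3[S0] = 311/1125*1/15 + 454/1125*4/5 + 8/25*1/5 = 6839/16875
  d_3[S1] = 311/1125*2/5 + 454/1125*2/15 + 8/25*2/3 = 6374/16875
  d_3[S2] = 311/1125*8/15 + 454/1125*1/15 + 8/25*2/15 = 3662/16875
d_3 = (S0=6839/16875, S1=6374/16875, S2=3662/16875)
  d_4[S0] = 6839/16875*1/15 + 6374/16875*4/5 + 3662/16875*1/5 = 94313/253125
  d_4[S1] = 6839/16875*2/5 + 6374/16875*2/15 + 3662/16875*2/3 = 30134/84375
  d_4[S2] = 6839/16875*8/15 + 6374/16875*1/15 + 3662/16875*2/15 = 13682/50625
d_4 = (S0=94313/253125, S1=30134/84375, S2=13682/50625)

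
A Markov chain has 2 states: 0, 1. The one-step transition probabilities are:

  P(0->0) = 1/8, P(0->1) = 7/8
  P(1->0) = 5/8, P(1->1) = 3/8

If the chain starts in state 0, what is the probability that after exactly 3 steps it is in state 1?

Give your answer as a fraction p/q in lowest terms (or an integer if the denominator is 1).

Computing P^3 by repeated multiplication:
P^1 =
  0: [1/8, 7/8]
  1: [5/8, 3/8]
P^2 =
  0: [9/16, 7/16]
  1: [5/16, 11/16]
P^3 =
  0: [11/32, 21/32]
  1: [15/32, 17/32]

(P^3)[0 -> 1] = 21/32

Answer: 21/32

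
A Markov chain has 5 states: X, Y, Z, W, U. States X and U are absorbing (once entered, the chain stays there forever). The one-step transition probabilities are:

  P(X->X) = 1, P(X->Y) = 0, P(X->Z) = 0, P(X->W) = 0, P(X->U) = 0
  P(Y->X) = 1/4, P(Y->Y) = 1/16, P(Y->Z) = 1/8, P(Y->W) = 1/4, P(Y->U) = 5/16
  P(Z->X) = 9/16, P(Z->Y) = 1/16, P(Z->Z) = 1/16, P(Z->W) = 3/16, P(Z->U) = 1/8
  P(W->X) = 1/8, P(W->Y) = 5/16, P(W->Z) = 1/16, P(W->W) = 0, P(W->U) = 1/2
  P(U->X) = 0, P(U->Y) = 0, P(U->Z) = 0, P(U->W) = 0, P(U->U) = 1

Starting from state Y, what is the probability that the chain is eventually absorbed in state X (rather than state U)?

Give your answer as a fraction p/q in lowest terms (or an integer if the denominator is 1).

Answer: 468/1063

Derivation:
Let a_i = P(absorbed in X | start in state i).
Boundary conditions: a_X = 1, a_U = 0.
For each transient state i, a_i = sum_j P(i->j) * a_j:
  a_Y = 1/4*a_X + 1/16*a_Y + 1/8*a_Z + 1/4*a_W + 5/16*a_U
  a_Z = 9/16*a_X + 1/16*a_Y + 1/16*a_Z + 3/16*a_W + 1/8*a_U
  a_W = 1/8*a_X + 5/16*a_Y + 1/16*a_Z + 0*a_W + 1/2*a_U

Substituting a_X = 1 and a_U = 0, rearrange to (I - Q) a = r where r[i] = P(i -> X):
  [15/16, -1/8, -1/4] . (a_Y, a_Z, a_W) = 1/4
  [-1/16, 15/16, -3/16] . (a_Y, a_Z, a_W) = 9/16
  [-5/16, -1/16, 1] . (a_Y, a_Z, a_W) = 1/8

Solving yields:
  a_Y = 468/1063
  a_Z = 734/1063
  a_W = 325/1063

Starting state is Y, so the absorption probability is a_Y = 468/1063.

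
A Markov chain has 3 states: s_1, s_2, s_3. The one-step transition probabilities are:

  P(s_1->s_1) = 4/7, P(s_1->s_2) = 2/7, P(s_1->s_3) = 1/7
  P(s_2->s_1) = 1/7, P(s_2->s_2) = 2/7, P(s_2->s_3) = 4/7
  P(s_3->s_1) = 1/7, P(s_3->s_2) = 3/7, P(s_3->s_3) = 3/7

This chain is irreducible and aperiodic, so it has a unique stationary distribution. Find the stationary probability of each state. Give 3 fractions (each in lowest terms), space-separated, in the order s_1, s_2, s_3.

The stationary distribution satisfies pi = pi * P, i.e.:
  pi_s_1 = 4/7*pi_s_1 + 1/7*pi_s_2 + 1/7*pi_s_3
  pi_s_2 = 2/7*pi_s_1 + 2/7*pi_s_2 + 3/7*pi_s_3
  pi_s_3 = 1/7*pi_s_1 + 4/7*pi_s_2 + 3/7*pi_s_3
with normalization: pi_s_1 + pi_s_2 + pi_s_3 = 1.

Using the first 2 balance equations plus normalization, the linear system A*pi = b is:
  [-3/7, 1/7, 1/7] . pi = 0
  [2/7, -5/7, 3/7] . pi = 0
  [1, 1, 1] . pi = 1

Solving yields:
  pi_s_1 = 1/4
  pi_s_2 = 11/32
  pi_s_3 = 13/32

Verification (pi * P):
  1/4*4/7 + 11/32*1/7 + 13/32*1/7 = 1/4 = pi_s_1  (ok)
  1/4*2/7 + 11/32*2/7 + 13/32*3/7 = 11/32 = pi_s_2  (ok)
  1/4*1/7 + 11/32*4/7 + 13/32*3/7 = 13/32 = pi_s_3  (ok)

Answer: 1/4 11/32 13/32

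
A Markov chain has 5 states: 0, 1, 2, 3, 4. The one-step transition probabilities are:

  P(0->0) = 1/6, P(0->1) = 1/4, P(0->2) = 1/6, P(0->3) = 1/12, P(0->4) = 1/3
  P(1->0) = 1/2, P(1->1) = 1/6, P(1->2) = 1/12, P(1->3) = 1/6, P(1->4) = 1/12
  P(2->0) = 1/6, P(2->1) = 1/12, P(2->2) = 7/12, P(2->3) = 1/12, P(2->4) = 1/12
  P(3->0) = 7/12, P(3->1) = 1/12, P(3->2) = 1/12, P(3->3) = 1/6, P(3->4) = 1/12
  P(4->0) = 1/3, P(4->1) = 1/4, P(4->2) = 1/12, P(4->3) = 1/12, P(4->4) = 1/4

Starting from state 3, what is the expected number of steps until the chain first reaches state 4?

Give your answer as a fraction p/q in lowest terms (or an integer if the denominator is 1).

Let h_i = expected steps to first reach 4 from state i.
Boundary: h_4 = 0.
First-step equations for the other states:
  h_0 = 1 + 1/6*h_0 + 1/4*h_1 + 1/6*h_2 + 1/12*h_3 + 1/3*h_4
  h_1 = 1 + 1/2*h_0 + 1/6*h_1 + 1/12*h_2 + 1/6*h_3 + 1/12*h_4
  h_2 = 1 + 1/6*h_0 + 1/12*h_1 + 7/12*h_2 + 1/12*h_3 + 1/12*h_4
  h_3 = 1 + 7/12*h_0 + 1/12*h_1 + 1/12*h_2 + 1/6*h_3 + 1/12*h_4

Substituting h_4 = 0 and rearranging gives the linear system (I - Q) h = 1:
  [5/6, -1/4, -1/6, -1/12] . (h_0, h_1, h_2, h_3) = 1
  [-1/2, 5/6, -1/12, -1/6] . (h_0, h_1, h_2, h_3) = 1
  [-1/6, -1/12, 5/12, -1/12] . (h_0, h_1, h_2, h_3) = 1
  [-7/12, -1/12, -1/12, 5/6] . (h_0, h_1, h_2, h_3) = 1

Solving yields:
  h_0 = 2973/598
  h_1 = 3621/598
  h_2 = 2031/299
  h_3 = 3567/598

Starting state is 3, so the expected hitting time is h_3 = 3567/598.

Answer: 3567/598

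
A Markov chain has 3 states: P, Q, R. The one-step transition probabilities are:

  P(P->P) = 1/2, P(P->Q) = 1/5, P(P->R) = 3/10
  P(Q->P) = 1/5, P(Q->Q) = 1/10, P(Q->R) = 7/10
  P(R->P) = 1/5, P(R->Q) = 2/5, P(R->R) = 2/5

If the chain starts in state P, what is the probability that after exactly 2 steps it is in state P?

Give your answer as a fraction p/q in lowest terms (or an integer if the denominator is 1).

Computing P^2 by repeated multiplication:
P^1 =
  P: [1/2, 1/5, 3/10]
  Q: [1/5, 1/10, 7/10]
  R: [1/5, 2/5, 2/5]
P^2 =
  P: [7/20, 6/25, 41/100]
  Q: [13/50, 33/100, 41/100]
  R: [13/50, 6/25, 1/2]

(P^2)[P -> P] = 7/20

Answer: 7/20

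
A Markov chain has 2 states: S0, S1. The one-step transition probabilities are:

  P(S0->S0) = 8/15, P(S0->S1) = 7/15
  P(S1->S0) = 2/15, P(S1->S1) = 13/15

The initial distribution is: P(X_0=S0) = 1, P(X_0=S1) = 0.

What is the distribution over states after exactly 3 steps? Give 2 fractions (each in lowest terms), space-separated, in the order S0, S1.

Answer: 34/125 91/125

Derivation:
Propagating the distribution step by step (d_{t+1} = d_t * P):
d_0 = (S0=1, S1=0)
  d_1[S0] = 1*8/15 + 0*2/15 = 8/15
  d_1[S1] = 1*7/15 + 0*13/15 = 7/15
d_1 = (S0=8/15, S1=7/15)
  d_2[S0] = 8/15*8/15 + 7/15*2/15 = 26/75
  d_2[S1] = 8/15*7/15 + 7/15*13/15 = 49/75
d_2 = (S0=26/75, S1=49/75)
  d_3[S0] = 26/75*8/15 + 49/75*2/15 = 34/125
  d_3[S1] = 26/75*7/15 + 49/75*13/15 = 91/125
d_3 = (S0=34/125, S1=91/125)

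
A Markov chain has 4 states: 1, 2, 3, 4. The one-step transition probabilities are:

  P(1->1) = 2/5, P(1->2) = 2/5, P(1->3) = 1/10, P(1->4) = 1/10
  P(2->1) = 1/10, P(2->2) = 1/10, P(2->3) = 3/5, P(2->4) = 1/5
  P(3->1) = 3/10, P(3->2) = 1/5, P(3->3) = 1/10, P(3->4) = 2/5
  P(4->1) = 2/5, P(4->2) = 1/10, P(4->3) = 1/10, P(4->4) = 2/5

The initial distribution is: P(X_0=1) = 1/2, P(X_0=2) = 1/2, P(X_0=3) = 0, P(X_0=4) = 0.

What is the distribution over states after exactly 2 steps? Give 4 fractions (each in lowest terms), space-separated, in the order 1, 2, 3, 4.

Answer: 29/100 21/100 9/40 11/40

Derivation:
Propagating the distribution step by step (d_{t+1} = d_t * P):
d_0 = (1=1/2, 2=1/2, 3=0, 4=0)
  d_1[1] = 1/2*2/5 + 1/2*1/10 + 0*3/10 + 0*2/5 = 1/4
  d_1[2] = 1/2*2/5 + 1/2*1/10 + 0*1/5 + 0*1/10 = 1/4
  d_1[3] = 1/2*1/10 + 1/2*3/5 + 0*1/10 + 0*1/10 = 7/20
  d_1[4] = 1/2*1/10 + 1/2*1/5 + 0*2/5 + 0*2/5 = 3/20
d_1 = (1=1/4, 2=1/4, 3=7/20, 4=3/20)
  d_2[1] = 1/4*2/5 + 1/4*1/10 + 7/20*3/10 + 3/20*2/5 = 29/100
  d_2[2] = 1/4*2/5 + 1/4*1/10 + 7/20*1/5 + 3/20*1/10 = 21/100
  d_2[3] = 1/4*1/10 + 1/4*3/5 + 7/20*1/10 + 3/20*1/10 = 9/40
  d_2[4] = 1/4*1/10 + 1/4*1/5 + 7/20*2/5 + 3/20*2/5 = 11/40
d_2 = (1=29/100, 2=21/100, 3=9/40, 4=11/40)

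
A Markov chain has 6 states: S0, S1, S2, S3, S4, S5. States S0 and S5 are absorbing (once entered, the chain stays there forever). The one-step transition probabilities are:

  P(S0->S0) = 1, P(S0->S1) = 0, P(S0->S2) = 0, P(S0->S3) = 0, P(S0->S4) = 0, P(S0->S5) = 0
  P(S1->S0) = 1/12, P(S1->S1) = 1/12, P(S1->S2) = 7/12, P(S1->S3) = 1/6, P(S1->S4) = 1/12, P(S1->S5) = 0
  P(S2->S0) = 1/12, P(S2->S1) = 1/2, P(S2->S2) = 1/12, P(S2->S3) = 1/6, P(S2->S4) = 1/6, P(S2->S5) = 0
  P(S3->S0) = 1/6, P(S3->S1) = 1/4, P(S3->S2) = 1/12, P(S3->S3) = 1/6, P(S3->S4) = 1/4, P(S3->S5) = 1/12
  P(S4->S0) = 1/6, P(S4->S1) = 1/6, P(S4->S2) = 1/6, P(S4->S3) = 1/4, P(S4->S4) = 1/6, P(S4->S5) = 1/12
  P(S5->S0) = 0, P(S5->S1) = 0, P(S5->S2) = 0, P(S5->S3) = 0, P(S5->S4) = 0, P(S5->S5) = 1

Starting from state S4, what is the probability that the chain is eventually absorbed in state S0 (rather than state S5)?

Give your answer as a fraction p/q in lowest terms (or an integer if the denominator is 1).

Let a_i = P(absorbed in S0 | start in state i).
Boundary conditions: a_S0 = 1, a_S5 = 0.
For each transient state i, a_i = sum_j P(i->j) * a_j:
  a_S1 = 1/12*a_S0 + 1/12*a_S1 + 7/12*a_S2 + 1/6*a_S3 + 1/12*a_S4 + 0*a_S5
  a_S2 = 1/12*a_S0 + 1/2*a_S1 + 1/12*a_S2 + 1/6*a_S3 + 1/6*a_S4 + 0*a_S5
  a_S3 = 1/6*a_S0 + 1/4*a_S1 + 1/12*a_S2 + 1/6*a_S3 + 1/4*a_S4 + 1/12*a_S5
  a_S4 = 1/6*a_S0 + 1/6*a_S1 + 1/6*a_S2 + 1/4*a_S3 + 1/6*a_S4 + 1/12*a_S5

Substituting a_S0 = 1 and a_S5 = 0, rearrange to (I - Q) a = r where r[i] = P(i -> S0):
  [11/12, -7/12, -1/6, -1/12] . (a_S1, a_S2, a_S3, a_S4) = 1/12
  [-1/2, 11/12, -1/6, -1/6] . (a_S1, a_S2, a_S3, a_S4) = 1/12
  [-1/4, -1/12, 5/6, -1/4] . (a_S1, a_S2, a_S3, a_S4) = 1/6
  [-1/6, -1/6, -1/4, 5/6] . (a_S1, a_S2, a_S3, a_S4) = 1/6

Solving yields:
  a_S1 = 3197/3988
  a_S2 = 796/997
  a_S3 = 741/997
  a_S4 = 2963/3988

Starting state is S4, so the absorption probability is a_S4 = 2963/3988.

Answer: 2963/3988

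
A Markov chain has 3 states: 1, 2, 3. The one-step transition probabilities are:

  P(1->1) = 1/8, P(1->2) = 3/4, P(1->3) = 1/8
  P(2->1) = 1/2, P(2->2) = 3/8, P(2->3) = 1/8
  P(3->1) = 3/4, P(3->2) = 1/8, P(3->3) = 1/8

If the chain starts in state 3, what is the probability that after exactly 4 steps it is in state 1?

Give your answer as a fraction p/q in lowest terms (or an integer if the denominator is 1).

Answer: 47/128

Derivation:
Computing P^4 by repeated multiplication:
P^1 =
  1: [1/8, 3/4, 1/8]
  2: [1/2, 3/8, 1/8]
  3: [3/4, 1/8, 1/8]
P^2 =
  1: [31/64, 25/64, 1/8]
  2: [11/32, 17/32, 1/8]
  3: [1/4, 5/8, 1/8]
P^3 =
  1: [179/512, 269/512, 1/8]
  2: [103/256, 121/256, 1/8]
  3: [7/16, 7/16, 1/8]
P^4 =
  1: [1639/4096, 1945/4096, 1/8]
  2: [779/2048, 1013/2048, 1/8]
  3: [47/128, 65/128, 1/8]

(P^4)[3 -> 1] = 47/128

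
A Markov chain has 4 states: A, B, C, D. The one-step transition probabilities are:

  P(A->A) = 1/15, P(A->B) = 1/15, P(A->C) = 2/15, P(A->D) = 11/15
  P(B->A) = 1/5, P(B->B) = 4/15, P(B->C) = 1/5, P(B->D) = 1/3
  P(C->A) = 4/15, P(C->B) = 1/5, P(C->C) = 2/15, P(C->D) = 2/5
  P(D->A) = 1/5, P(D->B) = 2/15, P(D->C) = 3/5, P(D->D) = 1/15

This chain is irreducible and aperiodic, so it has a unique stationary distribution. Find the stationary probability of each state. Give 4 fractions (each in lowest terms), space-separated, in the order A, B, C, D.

Answer: 109/561 91/561 10/33 191/561

Derivation:
The stationary distribution satisfies pi = pi * P, i.e.:
  pi_A = 1/15*pi_A + 1/5*pi_B + 4/15*pi_C + 1/5*pi_D
  pi_B = 1/15*pi_A + 4/15*pi_B + 1/5*pi_C + 2/15*pi_D
  pi_C = 2/15*pi_A + 1/5*pi_B + 2/15*pi_C + 3/5*pi_D
  pi_D = 11/15*pi_A + 1/3*pi_B + 2/5*pi_C + 1/15*pi_D
with normalization: pi_A + pi_B + pi_C + pi_D = 1.

Using the first 3 balance equations plus normalization, the linear system A*pi = b is:
  [-14/15, 1/5, 4/15, 1/5] . pi = 0
  [1/15, -11/15, 1/5, 2/15] . pi = 0
  [2/15, 1/5, -13/15, 3/5] . pi = 0
  [1, 1, 1, 1] . pi = 1

Solving yields:
  pi_A = 109/561
  pi_B = 91/561
  pi_C = 10/33
  pi_D = 191/561

Verification (pi * P):
  109/561*1/15 + 91/561*1/5 + 10/33*4/15 + 191/561*1/5 = 109/561 = pi_A  (ok)
  109/561*1/15 + 91/561*4/15 + 10/33*1/5 + 191/561*2/15 = 91/561 = pi_B  (ok)
  109/561*2/15 + 91/561*1/5 + 10/33*2/15 + 191/561*3/5 = 10/33 = pi_C  (ok)
  109/561*11/15 + 91/561*1/3 + 10/33*2/5 + 191/561*1/15 = 191/561 = pi_D  (ok)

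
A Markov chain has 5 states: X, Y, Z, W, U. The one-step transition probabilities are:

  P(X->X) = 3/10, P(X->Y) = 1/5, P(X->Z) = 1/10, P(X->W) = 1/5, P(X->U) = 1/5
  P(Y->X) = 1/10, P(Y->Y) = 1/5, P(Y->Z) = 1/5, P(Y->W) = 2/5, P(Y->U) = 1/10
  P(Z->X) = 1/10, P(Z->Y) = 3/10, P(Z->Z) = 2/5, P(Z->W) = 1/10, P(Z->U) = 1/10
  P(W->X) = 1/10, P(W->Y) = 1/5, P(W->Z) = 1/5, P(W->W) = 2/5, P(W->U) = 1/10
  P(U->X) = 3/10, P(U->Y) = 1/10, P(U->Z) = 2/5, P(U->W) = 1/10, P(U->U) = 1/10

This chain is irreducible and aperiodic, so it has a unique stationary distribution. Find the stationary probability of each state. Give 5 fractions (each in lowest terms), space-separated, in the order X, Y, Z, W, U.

Answer: 2/13 223/1040 27/104 267/1040 3/26

Derivation:
The stationary distribution satisfies pi = pi * P, i.e.:
  pi_X = 3/10*pi_X + 1/10*pi_Y + 1/10*pi_Z + 1/10*pi_W + 3/10*pi_U
  pi_Y = 1/5*pi_X + 1/5*pi_Y + 3/10*pi_Z + 1/5*pi_W + 1/10*pi_U
  pi_Z = 1/10*pi_X + 1/5*pi_Y + 2/5*pi_Z + 1/5*pi_W + 2/5*pi_U
  pi_W = 1/5*pi_X + 2/5*pi_Y + 1/10*pi_Z + 2/5*pi_W + 1/10*pi_U
  pi_U = 1/5*pi_X + 1/10*pi_Y + 1/10*pi_Z + 1/10*pi_W + 1/10*pi_U
with normalization: pi_X + pi_Y + pi_Z + pi_W + pi_U = 1.

Using the first 4 balance equations plus normalization, the linear system A*pi = b is:
  [-7/10, 1/10, 1/10, 1/10, 3/10] . pi = 0
  [1/5, -4/5, 3/10, 1/5, 1/10] . pi = 0
  [1/10, 1/5, -3/5, 1/5, 2/5] . pi = 0
  [1/5, 2/5, 1/10, -3/5, 1/10] . pi = 0
  [1, 1, 1, 1, 1] . pi = 1

Solving yields:
  pi_X = 2/13
  pi_Y = 223/1040
  pi_Z = 27/104
  pi_W = 267/1040
  pi_U = 3/26

Verification (pi * P):
  2/13*3/10 + 223/1040*1/10 + 27/104*1/10 + 267/1040*1/10 + 3/26*3/10 = 2/13 = pi_X  (ok)
  2/13*1/5 + 223/1040*1/5 + 27/104*3/10 + 267/1040*1/5 + 3/26*1/10 = 223/1040 = pi_Y  (ok)
  2/13*1/10 + 223/1040*1/5 + 27/104*2/5 + 267/1040*1/5 + 3/26*2/5 = 27/104 = pi_Z  (ok)
  2/13*1/5 + 223/1040*2/5 + 27/104*1/10 + 267/1040*2/5 + 3/26*1/10 = 267/1040 = pi_W  (ok)
  2/13*1/5 + 223/1040*1/10 + 27/104*1/10 + 267/1040*1/10 + 3/26*1/10 = 3/26 = pi_U  (ok)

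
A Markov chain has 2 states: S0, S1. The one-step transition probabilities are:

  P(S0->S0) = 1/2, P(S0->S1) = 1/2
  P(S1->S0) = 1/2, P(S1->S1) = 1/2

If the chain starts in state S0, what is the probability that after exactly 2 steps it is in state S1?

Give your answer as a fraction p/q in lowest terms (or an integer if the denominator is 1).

Computing P^2 by repeated multiplication:
P^1 =
  S0: [1/2, 1/2]
  S1: [1/2, 1/2]
P^2 =
  S0: [1/2, 1/2]
  S1: [1/2, 1/2]

(P^2)[S0 -> S1] = 1/2

Answer: 1/2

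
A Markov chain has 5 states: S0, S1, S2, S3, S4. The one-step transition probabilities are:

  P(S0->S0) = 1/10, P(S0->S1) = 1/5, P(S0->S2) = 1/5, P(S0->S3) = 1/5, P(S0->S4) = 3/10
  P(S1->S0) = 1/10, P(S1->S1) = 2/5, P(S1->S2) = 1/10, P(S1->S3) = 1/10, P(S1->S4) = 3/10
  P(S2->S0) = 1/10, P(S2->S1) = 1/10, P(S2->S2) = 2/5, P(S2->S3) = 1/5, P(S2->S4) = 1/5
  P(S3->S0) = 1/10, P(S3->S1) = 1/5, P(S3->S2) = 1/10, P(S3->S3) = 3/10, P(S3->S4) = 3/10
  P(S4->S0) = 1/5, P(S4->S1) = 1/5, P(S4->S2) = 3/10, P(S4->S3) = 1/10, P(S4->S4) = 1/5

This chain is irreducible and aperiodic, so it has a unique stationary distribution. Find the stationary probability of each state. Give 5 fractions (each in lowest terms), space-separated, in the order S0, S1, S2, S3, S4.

The stationary distribution satisfies pi = pi * P, i.e.:
  pi_S0 = 1/10*pi_S0 + 1/10*pi_S1 + 1/10*pi_S2 + 1/10*pi_S3 + 1/5*pi_S4
  pi_S1 = 1/5*pi_S0 + 2/5*pi_S1 + 1/10*pi_S2 + 1/5*pi_S3 + 1/5*pi_S4
  pi_S2 = 1/5*pi_S0 + 1/10*pi_S1 + 2/5*pi_S2 + 1/10*pi_S3 + 3/10*pi_S4
  pi_S3 = 1/5*pi_S0 + 1/10*pi_S1 + 1/5*pi_S2 + 3/10*pi_S3 + 1/10*pi_S4
  pi_S4 = 3/10*pi_S0 + 3/10*pi_S1 + 1/5*pi_S2 + 3/10*pi_S3 + 1/5*pi_S4
with normalization: pi_S0 + pi_S1 + pi_S2 + pi_S3 + pi_S4 = 1.

Using the first 4 balance equations plus normalization, the linear system A*pi = b is:
  [-9/10, 1/10, 1/10, 1/10, 1/5] . pi = 0
  [1/5, -3/5, 1/10, 1/5, 1/5] . pi = 0
  [1/5, 1/10, -3/5, 1/10, 3/10] . pi = 0
  [1/5, 1/10, 1/5, -7/10, 1/10] . pi = 0
  [1, 1, 1, 1, 1] . pi = 1

Solving yields:
  pi_S0 = 99/791
  pi_S1 = 699/3164
  pi_S2 = 184/791
  pi_S3 = 537/3164
  pi_S4 = 199/791

Verification (pi * P):
  99/791*1/10 + 699/3164*1/10 + 184/791*1/10 + 537/3164*1/10 + 199/791*1/5 = 99/791 = pi_S0  (ok)
  99/791*1/5 + 699/3164*2/5 + 184/791*1/10 + 537/3164*1/5 + 199/791*1/5 = 699/3164 = pi_S1  (ok)
  99/791*1/5 + 699/3164*1/10 + 184/791*2/5 + 537/3164*1/10 + 199/791*3/10 = 184/791 = pi_S2  (ok)
  99/791*1/5 + 699/3164*1/10 + 184/791*1/5 + 537/3164*3/10 + 199/791*1/10 = 537/3164 = pi_S3  (ok)
  99/791*3/10 + 699/3164*3/10 + 184/791*1/5 + 537/3164*3/10 + 199/791*1/5 = 199/791 = pi_S4  (ok)

Answer: 99/791 699/3164 184/791 537/3164 199/791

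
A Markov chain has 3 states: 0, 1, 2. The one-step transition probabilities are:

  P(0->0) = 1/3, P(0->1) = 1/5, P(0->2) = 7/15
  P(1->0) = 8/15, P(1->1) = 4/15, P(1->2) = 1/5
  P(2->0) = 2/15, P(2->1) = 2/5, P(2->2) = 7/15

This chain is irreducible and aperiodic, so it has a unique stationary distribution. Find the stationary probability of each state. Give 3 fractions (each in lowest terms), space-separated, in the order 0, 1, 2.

The stationary distribution satisfies pi = pi * P, i.e.:
  pi_0 = 1/3*pi_0 + 8/15*pi_1 + 2/15*pi_2
  pi_1 = 1/5*pi_0 + 4/15*pi_1 + 2/5*pi_2
  pi_2 = 7/15*pi_0 + 1/5*pi_1 + 7/15*pi_2
with normalization: pi_0 + pi_1 + pi_2 = 1.

Using the first 2 balance equations plus normalization, the linear system A*pi = b is:
  [-2/3, 8/15, 2/15] . pi = 0
  [1/5, -11/15, 2/5] . pi = 0
  [1, 1, 1] . pi = 1

Solving yields:
  pi_0 = 35/111
  pi_1 = 11/37
  pi_2 = 43/111

Verification (pi * P):
  35/111*1/3 + 11/37*8/15 + 43/111*2/15 = 35/111 = pi_0  (ok)
  35/111*1/5 + 11/37*4/15 + 43/111*2/5 = 11/37 = pi_1  (ok)
  35/111*7/15 + 11/37*1/5 + 43/111*7/15 = 43/111 = pi_2  (ok)

Answer: 35/111 11/37 43/111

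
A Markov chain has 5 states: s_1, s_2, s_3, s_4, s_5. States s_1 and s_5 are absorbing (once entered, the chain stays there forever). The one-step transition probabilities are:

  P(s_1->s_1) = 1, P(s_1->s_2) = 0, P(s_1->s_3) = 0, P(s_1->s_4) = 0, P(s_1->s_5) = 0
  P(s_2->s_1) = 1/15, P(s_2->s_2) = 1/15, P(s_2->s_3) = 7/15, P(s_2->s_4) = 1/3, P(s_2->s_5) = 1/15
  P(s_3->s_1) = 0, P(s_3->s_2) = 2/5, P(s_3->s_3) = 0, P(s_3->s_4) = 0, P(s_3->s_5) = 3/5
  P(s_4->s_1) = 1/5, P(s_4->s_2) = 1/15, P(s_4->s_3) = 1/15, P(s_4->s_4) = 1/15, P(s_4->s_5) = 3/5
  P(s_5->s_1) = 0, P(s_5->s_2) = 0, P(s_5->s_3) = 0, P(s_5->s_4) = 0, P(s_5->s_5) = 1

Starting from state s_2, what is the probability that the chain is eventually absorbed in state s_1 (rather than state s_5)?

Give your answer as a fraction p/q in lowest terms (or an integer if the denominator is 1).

Let a_i = P(absorbed in s_1 | start in state i).
Boundary conditions: a_s_1 = 1, a_s_5 = 0.
For each transient state i, a_i = sum_j P(i->j) * a_j:
  a_s_2 = 1/15*a_s_1 + 1/15*a_s_2 + 7/15*a_s_3 + 1/3*a_s_4 + 1/15*a_s_5
  a_s_3 = 0*a_s_1 + 2/5*a_s_2 + 0*a_s_3 + 0*a_s_4 + 3/5*a_s_5
  a_s_4 = 1/5*a_s_1 + 1/15*a_s_2 + 1/15*a_s_3 + 1/15*a_s_4 + 3/5*a_s_5

Substituting a_s_1 = 1 and a_s_5 = 0, rearrange to (I - Q) a = r where r[i] = P(i -> s_1):
  [14/15, -7/15, -1/3] . (a_s_2, a_s_3, a_s_4) = 1/15
  [-2/5, 1, 0] . (a_s_2, a_s_3, a_s_4) = 0
  [-1/15, -1/15, 14/15] . (a_s_2, a_s_3, a_s_4) = 1/5

Solving yields:
  a_s_2 = 145/749
  a_s_3 = 58/749
  a_s_4 = 25/107

Starting state is s_2, so the absorption probability is a_s_2 = 145/749.

Answer: 145/749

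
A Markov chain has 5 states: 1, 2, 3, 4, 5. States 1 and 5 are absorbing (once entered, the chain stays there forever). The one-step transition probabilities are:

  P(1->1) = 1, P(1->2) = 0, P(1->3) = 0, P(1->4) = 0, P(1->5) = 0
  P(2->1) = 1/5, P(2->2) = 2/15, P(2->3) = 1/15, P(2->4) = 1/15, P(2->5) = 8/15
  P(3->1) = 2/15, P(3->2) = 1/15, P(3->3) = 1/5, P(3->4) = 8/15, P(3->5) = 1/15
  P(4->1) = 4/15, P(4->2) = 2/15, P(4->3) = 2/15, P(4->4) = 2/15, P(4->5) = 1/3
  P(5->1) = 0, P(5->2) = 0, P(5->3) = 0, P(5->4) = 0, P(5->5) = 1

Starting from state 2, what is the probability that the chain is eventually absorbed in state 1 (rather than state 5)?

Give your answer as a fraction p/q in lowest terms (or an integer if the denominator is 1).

Let a_i = P(absorbed in 1 | start in state i).
Boundary conditions: a_1 = 1, a_5 = 0.
For each transient state i, a_i = sum_j P(i->j) * a_j:
  a_2 = 1/5*a_1 + 2/15*a_2 + 1/15*a_3 + 1/15*a_4 + 8/15*a_5
  a_3 = 2/15*a_1 + 1/15*a_2 + 1/5*a_3 + 8/15*a_4 + 1/15*a_5
  a_4 = 4/15*a_1 + 2/15*a_2 + 2/15*a_3 + 2/15*a_4 + 1/3*a_5

Substituting a_1 = 1 and a_5 = 0, rearrange to (I - Q) a = r where r[i] = P(i -> 1):
  [13/15, -1/15, -1/15] . (a_2, a_3, a_4) = 1/5
  [-1/15, 4/5, -8/15] . (a_2, a_3, a_4) = 2/15
  [-2/15, -2/15, 13/15] . (a_2, a_3, a_4) = 4/15

Solving yields:
  a_2 = 106/353
  a_3 = 841/1765
  a_4 = 754/1765

Starting state is 2, so the absorption probability is a_2 = 106/353.

Answer: 106/353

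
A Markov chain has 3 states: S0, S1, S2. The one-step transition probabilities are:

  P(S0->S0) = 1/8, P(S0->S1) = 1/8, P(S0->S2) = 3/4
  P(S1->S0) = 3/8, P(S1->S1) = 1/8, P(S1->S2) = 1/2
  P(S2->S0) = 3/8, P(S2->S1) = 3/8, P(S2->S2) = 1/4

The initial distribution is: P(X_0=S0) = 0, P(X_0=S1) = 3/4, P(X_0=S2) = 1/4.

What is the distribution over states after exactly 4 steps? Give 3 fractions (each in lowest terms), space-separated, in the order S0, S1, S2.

Answer: 153/512 243/1024 475/1024

Derivation:
Propagating the distribution step by step (d_{t+1} = d_t * P):
d_0 = (S0=0, S1=3/4, S2=1/4)
  d_1[S0] = 0*1/8 + 3/4*3/8 + 1/4*3/8 = 3/8
  d_1[S1] = 0*1/8 + 3/4*1/8 + 1/4*3/8 = 3/16
  d_1[S2] = 0*3/4 + 3/4*1/2 + 1/4*1/4 = 7/16
d_1 = (S0=3/8, S1=3/16, S2=7/16)
  d_2[S0] = 3/8*1/8 + 3/16*3/8 + 7/16*3/8 = 9/32
  d_2[S1] = 3/8*1/8 + 3/16*1/8 + 7/16*3/8 = 15/64
  d_2[S2] = 3/8*3/4 + 3/16*1/2 + 7/16*1/4 = 31/64
d_2 = (S0=9/32, S1=15/64, S2=31/64)
  d_3[S0] = 9/32*1/8 + 15/64*3/8 + 31/64*3/8 = 39/128
  d_3[S1] = 9/32*1/8 + 15/64*1/8 + 31/64*3/8 = 63/256
  d_3[S2] = 9/32*3/4 + 15/64*1/2 + 31/64*1/4 = 115/256
d_3 = (S0=39/128, S1=63/256, S2=115/256)
  d_4[S0] = 39/128*1/8 + 63/256*3/8 + 115/256*3/8 = 153/512
  d_4[S1] = 39/128*1/8 + 63/256*1/8 + 115/256*3/8 = 243/1024
  d_4[S2] = 39/128*3/4 + 63/256*1/2 + 115/256*1/4 = 475/1024
d_4 = (S0=153/512, S1=243/1024, S2=475/1024)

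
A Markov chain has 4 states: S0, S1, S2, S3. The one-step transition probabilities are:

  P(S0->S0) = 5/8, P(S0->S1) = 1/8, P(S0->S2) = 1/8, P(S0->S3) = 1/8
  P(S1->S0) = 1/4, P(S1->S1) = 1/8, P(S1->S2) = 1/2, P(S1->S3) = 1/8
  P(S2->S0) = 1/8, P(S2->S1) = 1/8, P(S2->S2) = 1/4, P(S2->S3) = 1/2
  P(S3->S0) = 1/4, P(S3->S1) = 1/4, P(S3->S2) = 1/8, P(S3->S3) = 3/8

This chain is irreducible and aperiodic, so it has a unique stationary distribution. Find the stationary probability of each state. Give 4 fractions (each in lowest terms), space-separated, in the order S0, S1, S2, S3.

The stationary distribution satisfies pi = pi * P, i.e.:
  pi_S0 = 5/8*pi_S0 + 1/4*pi_S1 + 1/8*pi_S2 + 1/4*pi_S3
  pi_S1 = 1/8*pi_S0 + 1/8*pi_S1 + 1/8*pi_S2 + 1/4*pi_S3
  pi_S2 = 1/8*pi_S0 + 1/2*pi_S1 + 1/4*pi_S2 + 1/8*pi_S3
  pi_S3 = 1/8*pi_S0 + 1/8*pi_S1 + 1/2*pi_S2 + 3/8*pi_S3
with normalization: pi_S0 + pi_S1 + pi_S2 + pi_S3 = 1.

Using the first 3 balance equations plus normalization, the linear system A*pi = b is:
  [-3/8, 1/4, 1/8, 1/4] . pi = 0
  [1/8, -7/8, 1/8, 1/4] . pi = 0
  [1/8, 1/2, -3/4, 1/8] . pi = 0
  [1, 1, 1, 1] . pi = 1

Solving yields:
  pi_S0 = 39/109
  pi_S1 = 52/327
  pi_S2 = 23/109
  pi_S3 = 89/327

Verification (pi * P):
  39/109*5/8 + 52/327*1/4 + 23/109*1/8 + 89/327*1/4 = 39/109 = pi_S0  (ok)
  39/109*1/8 + 52/327*1/8 + 23/109*1/8 + 89/327*1/4 = 52/327 = pi_S1  (ok)
  39/109*1/8 + 52/327*1/2 + 23/109*1/4 + 89/327*1/8 = 23/109 = pi_S2  (ok)
  39/109*1/8 + 52/327*1/8 + 23/109*1/2 + 89/327*3/8 = 89/327 = pi_S3  (ok)

Answer: 39/109 52/327 23/109 89/327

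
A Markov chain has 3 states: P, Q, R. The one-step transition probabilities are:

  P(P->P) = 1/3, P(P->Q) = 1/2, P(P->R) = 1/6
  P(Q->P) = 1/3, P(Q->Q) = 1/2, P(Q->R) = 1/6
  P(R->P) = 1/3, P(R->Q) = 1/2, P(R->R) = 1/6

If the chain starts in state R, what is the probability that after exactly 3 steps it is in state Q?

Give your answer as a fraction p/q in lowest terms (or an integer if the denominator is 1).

Answer: 1/2

Derivation:
Computing P^3 by repeated multiplication:
P^1 =
  P: [1/3, 1/2, 1/6]
  Q: [1/3, 1/2, 1/6]
  R: [1/3, 1/2, 1/6]
P^2 =
  P: [1/3, 1/2, 1/6]
  Q: [1/3, 1/2, 1/6]
  R: [1/3, 1/2, 1/6]
P^3 =
  P: [1/3, 1/2, 1/6]
  Q: [1/3, 1/2, 1/6]
  R: [1/3, 1/2, 1/6]

(P^3)[R -> Q] = 1/2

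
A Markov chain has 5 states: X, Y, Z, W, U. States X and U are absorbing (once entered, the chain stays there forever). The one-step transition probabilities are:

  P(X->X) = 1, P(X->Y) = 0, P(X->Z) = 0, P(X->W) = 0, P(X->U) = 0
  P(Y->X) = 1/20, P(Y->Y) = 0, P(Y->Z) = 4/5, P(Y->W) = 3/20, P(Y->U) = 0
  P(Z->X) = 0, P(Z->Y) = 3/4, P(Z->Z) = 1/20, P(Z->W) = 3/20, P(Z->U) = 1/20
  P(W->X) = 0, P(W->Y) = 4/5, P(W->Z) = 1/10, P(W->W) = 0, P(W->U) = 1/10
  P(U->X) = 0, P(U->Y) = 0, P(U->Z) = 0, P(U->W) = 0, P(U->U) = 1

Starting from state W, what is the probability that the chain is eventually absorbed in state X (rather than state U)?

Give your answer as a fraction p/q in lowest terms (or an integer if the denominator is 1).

Let a_i = P(absorbed in X | start in state i).
Boundary conditions: a_X = 1, a_U = 0.
For each transient state i, a_i = sum_j P(i->j) * a_j:
  a_Y = 1/20*a_X + 0*a_Y + 4/5*a_Z + 3/20*a_W + 0*a_U
  a_Z = 0*a_X + 3/4*a_Y + 1/20*a_Z + 3/20*a_W + 1/20*a_U
  a_W = 0*a_X + 4/5*a_Y + 1/10*a_Z + 0*a_W + 1/10*a_U

Substituting a_X = 1 and a_U = 0, rearrange to (I - Q) a = r where r[i] = P(i -> X):
  [1, -4/5, -3/20] . (a_Y, a_Z, a_W) = 1/20
  [-3/4, 19/20, -3/20] . (a_Y, a_Z, a_W) = 0
  [-4/5, -1/10, 1] . (a_Y, a_Z, a_W) = 0

Solving yields:
  a_Y = 187/455
  a_Z = 174/455
  a_W = 167/455

Starting state is W, so the absorption probability is a_W = 167/455.

Answer: 167/455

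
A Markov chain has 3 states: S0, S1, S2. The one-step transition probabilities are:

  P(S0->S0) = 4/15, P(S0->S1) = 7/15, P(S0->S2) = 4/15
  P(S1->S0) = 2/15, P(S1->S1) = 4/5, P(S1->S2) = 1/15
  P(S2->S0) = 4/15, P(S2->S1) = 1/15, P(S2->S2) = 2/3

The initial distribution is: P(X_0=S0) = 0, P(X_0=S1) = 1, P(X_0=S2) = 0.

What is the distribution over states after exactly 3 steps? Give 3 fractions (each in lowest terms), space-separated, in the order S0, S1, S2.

Propagating the distribution step by step (d_{t+1} = d_t * P):
d_0 = (S0=0, S1=1, S2=0)
  d_1[S0] = 0*4/15 + 1*2/15 + 0*4/15 = 2/15
  d_1[S1] = 0*7/15 + 1*4/5 + 0*1/15 = 4/5
  d_1[S2] = 0*4/15 + 1*1/15 + 0*2/3 = 1/15
d_1 = (S0=2/15, S1=4/5, S2=1/15)
  d_2[S0] = 2/15*4/15 + 4/5*2/15 + 1/15*4/15 = 4/25
  d_2[S1] = 2/15*7/15 + 4/5*4/5 + 1/15*1/15 = 53/75
  d_2[S2] = 2/15*4/15 + 4/5*1/15 + 1/15*2/3 = 2/15
d_2 = (S0=4/25, S1=53/75, S2=2/15)
  d_3[S0] = 4/25*4/15 + 53/75*2/15 + 2/15*4/15 = 194/1125
  d_3[S1] = 4/25*7/15 + 53/75*4/5 + 2/15*1/15 = 146/225
  d_3[S2] = 4/25*4/15 + 53/75*1/15 + 2/15*2/3 = 67/375
d_3 = (S0=194/1125, S1=146/225, S2=67/375)

Answer: 194/1125 146/225 67/375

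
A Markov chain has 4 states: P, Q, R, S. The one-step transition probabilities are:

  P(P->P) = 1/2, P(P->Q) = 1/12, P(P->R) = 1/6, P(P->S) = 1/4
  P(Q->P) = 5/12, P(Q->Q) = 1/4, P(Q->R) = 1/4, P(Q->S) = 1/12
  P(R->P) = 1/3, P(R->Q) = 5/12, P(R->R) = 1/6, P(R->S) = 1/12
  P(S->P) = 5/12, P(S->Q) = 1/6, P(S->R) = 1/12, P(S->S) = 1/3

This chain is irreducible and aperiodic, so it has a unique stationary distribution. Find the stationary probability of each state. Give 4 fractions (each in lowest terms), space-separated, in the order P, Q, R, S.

The stationary distribution satisfies pi = pi * P, i.e.:
  pi_P = 1/2*pi_P + 5/12*pi_Q + 1/3*pi_R + 5/12*pi_S
  pi_Q = 1/12*pi_P + 1/4*pi_Q + 5/12*pi_R + 1/6*pi_S
  pi_R = 1/6*pi_P + 1/4*pi_Q + 1/6*pi_R + 1/12*pi_S
  pi_S = 1/4*pi_P + 1/12*pi_Q + 1/12*pi_R + 1/3*pi_S
with normalization: pi_P + pi_Q + pi_R + pi_S = 1.

Using the first 3 balance equations plus normalization, the linear system A*pi = b is:
  [-1/2, 5/12, 1/3, 5/12] . pi = 0
  [1/12, -3/4, 5/12, 1/6] . pi = 0
  [1/6, 1/4, -5/6, 1/12] . pi = 0
  [1, 1, 1, 1] . pi = 1

Solving yields:
  pi_P = 40/91
  pi_Q = 17/91
  pi_R = 15/91
  pi_S = 19/91

Verification (pi * P):
  40/91*1/2 + 17/91*5/12 + 15/91*1/3 + 19/91*5/12 = 40/91 = pi_P  (ok)
  40/91*1/12 + 17/91*1/4 + 15/91*5/12 + 19/91*1/6 = 17/91 = pi_Q  (ok)
  40/91*1/6 + 17/91*1/4 + 15/91*1/6 + 19/91*1/12 = 15/91 = pi_R  (ok)
  40/91*1/4 + 17/91*1/12 + 15/91*1/12 + 19/91*1/3 = 19/91 = pi_S  (ok)

Answer: 40/91 17/91 15/91 19/91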